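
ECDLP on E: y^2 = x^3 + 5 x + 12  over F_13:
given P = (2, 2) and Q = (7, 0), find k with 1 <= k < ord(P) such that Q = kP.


Enumerate multiples of P until we hit Q = (7, 0):
  1P = (2, 2)
  2P = (10, 3)
  3P = (0, 8)
  4P = (7, 0)
Match found at i = 4.

k = 4


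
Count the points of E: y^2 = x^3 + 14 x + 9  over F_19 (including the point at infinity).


For each x in F_19, count y with y^2 = x^3 + 14 x + 9 mod 19:
  x = 0: RHS = 9, y in [3, 16]  -> 2 point(s)
  x = 1: RHS = 5, y in [9, 10]  -> 2 point(s)
  x = 2: RHS = 7, y in [8, 11]  -> 2 point(s)
  x = 6: RHS = 5, y in [9, 10]  -> 2 point(s)
  x = 8: RHS = 6, y in [5, 14]  -> 2 point(s)
  x = 9: RHS = 9, y in [3, 16]  -> 2 point(s)
  x = 10: RHS = 9, y in [3, 16]  -> 2 point(s)
  x = 12: RHS = 5, y in [9, 10]  -> 2 point(s)
  x = 14: RHS = 4, y in [2, 17]  -> 2 point(s)
  x = 16: RHS = 16, y in [4, 15]  -> 2 point(s)
  x = 17: RHS = 11, y in [7, 12]  -> 2 point(s)
Affine points: 22. Add the point at infinity: total = 23.

#E(F_19) = 23


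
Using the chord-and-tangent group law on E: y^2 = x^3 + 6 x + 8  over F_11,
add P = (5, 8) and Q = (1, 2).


P != Q, so use the chord formula.
s = (y2 - y1) / (x2 - x1) = (5) / (7) mod 11 = 7
x3 = s^2 - x1 - x2 mod 11 = 7^2 - 5 - 1 = 10
y3 = s (x1 - x3) - y1 mod 11 = 7 * (5 - 10) - 8 = 1

P + Q = (10, 1)


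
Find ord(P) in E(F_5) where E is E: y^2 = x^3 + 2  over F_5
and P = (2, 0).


Compute successive multiples of P until we hit O:
  1P = (2, 0)
  2P = O

ord(P) = 2


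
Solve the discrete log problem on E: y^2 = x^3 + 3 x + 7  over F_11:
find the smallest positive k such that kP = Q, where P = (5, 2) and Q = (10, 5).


Enumerate multiples of P until we hit Q = (10, 5):
  1P = (5, 2)
  2P = (10, 5)
Match found at i = 2.

k = 2


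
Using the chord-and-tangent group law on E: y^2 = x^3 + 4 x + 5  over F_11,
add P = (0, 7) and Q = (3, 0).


P != Q, so use the chord formula.
s = (y2 - y1) / (x2 - x1) = (4) / (3) mod 11 = 5
x3 = s^2 - x1 - x2 mod 11 = 5^2 - 0 - 3 = 0
y3 = s (x1 - x3) - y1 mod 11 = 5 * (0 - 0) - 7 = 4

P + Q = (0, 4)


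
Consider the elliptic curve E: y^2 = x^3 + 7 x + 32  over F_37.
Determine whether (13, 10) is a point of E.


Check whether y^2 = x^3 + 7 x + 32 (mod 37) for (x, y) = (13, 10).
LHS: y^2 = 10^2 mod 37 = 26
RHS: x^3 + 7 x + 32 = 13^3 + 7*13 + 32 mod 37 = 26
LHS = RHS

Yes, on the curve


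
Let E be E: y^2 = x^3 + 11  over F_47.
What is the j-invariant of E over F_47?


Delta = -16(4 a^3 + 27 b^2) mod 47 = 39
-1728 * (4 a)^3 = -1728 * (4*0)^3 mod 47 = 0
j = 0 * 39^(-1) mod 47 = 0

j = 0 (mod 47)


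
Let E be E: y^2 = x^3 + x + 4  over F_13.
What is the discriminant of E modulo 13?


4 a^3 + 27 b^2 = 4*1^3 + 27*4^2 = 4 + 432 = 436
Delta = -16 * (436) = -6976
Delta mod 13 = 5

Delta = 5 (mod 13)


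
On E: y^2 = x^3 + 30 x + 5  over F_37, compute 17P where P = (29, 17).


k = 17 = 10001_2 (binary, LSB first: 10001)
Double-and-add from P = (29, 17):
  bit 0 = 1: acc = O + (29, 17) = (29, 17)
  bit 1 = 0: acc unchanged = (29, 17)
  bit 2 = 0: acc unchanged = (29, 17)
  bit 3 = 0: acc unchanged = (29, 17)
  bit 4 = 1: acc = (29, 17) + (36, 23) = (12, 24)

17P = (12, 24)


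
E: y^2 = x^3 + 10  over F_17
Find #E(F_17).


For each x in F_17, count y with y^2 = x^3 + 0 x + 10 mod 17:
  x = 2: RHS = 1, y in [1, 16]  -> 2 point(s)
  x = 5: RHS = 16, y in [4, 13]  -> 2 point(s)
  x = 7: RHS = 13, y in [8, 9]  -> 2 point(s)
  x = 9: RHS = 8, y in [5, 12]  -> 2 point(s)
  x = 11: RHS = 15, y in [7, 10]  -> 2 point(s)
  x = 12: RHS = 4, y in [2, 15]  -> 2 point(s)
  x = 14: RHS = 0, y in [0]  -> 1 point(s)
  x = 15: RHS = 2, y in [6, 11]  -> 2 point(s)
  x = 16: RHS = 9, y in [3, 14]  -> 2 point(s)
Affine points: 17. Add the point at infinity: total = 18.

#E(F_17) = 18


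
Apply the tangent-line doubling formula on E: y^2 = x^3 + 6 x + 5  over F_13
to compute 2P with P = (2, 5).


Doubling: s = (3 x1^2 + a) / (2 y1)
s = (3*2^2 + 6) / (2*5) mod 13 = 7
x3 = s^2 - 2 x1 mod 13 = 7^2 - 2*2 = 6
y3 = s (x1 - x3) - y1 mod 13 = 7 * (2 - 6) - 5 = 6

2P = (6, 6)


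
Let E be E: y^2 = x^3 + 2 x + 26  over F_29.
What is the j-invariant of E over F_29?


Delta = -16(4 a^3 + 27 b^2) mod 29 = 8
-1728 * (4 a)^3 = -1728 * (4*2)^3 mod 29 = 25
j = 25 * 8^(-1) mod 29 = 14

j = 14 (mod 29)


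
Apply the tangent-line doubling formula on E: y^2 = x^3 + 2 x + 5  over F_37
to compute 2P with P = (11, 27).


Doubling: s = (3 x1^2 + a) / (2 y1)
s = (3*11^2 + 2) / (2*27) mod 37 = 28
x3 = s^2 - 2 x1 mod 37 = 28^2 - 2*11 = 22
y3 = s (x1 - x3) - y1 mod 37 = 28 * (11 - 22) - 27 = 35

2P = (22, 35)


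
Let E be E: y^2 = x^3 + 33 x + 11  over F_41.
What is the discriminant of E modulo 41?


4 a^3 + 27 b^2 = 4*33^3 + 27*11^2 = 143748 + 3267 = 147015
Delta = -16 * (147015) = -2352240
Delta mod 41 = 12

Delta = 12 (mod 41)


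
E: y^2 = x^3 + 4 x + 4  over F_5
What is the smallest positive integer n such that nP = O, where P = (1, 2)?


Compute successive multiples of P until we hit O:
  1P = (1, 2)
  2P = (2, 0)
  3P = (1, 3)
  4P = O

ord(P) = 4


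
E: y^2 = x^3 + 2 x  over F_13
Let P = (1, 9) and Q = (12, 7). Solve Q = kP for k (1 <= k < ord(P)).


Enumerate multiples of P until we hit Q = (12, 7):
  1P = (1, 9)
  2P = (12, 6)
  3P = (12, 7)
Match found at i = 3.

k = 3


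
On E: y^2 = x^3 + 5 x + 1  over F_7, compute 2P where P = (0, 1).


k = 2 = 10_2 (binary, LSB first: 01)
Double-and-add from P = (0, 1):
  bit 0 = 0: acc unchanged = O
  bit 1 = 1: acc = O + (1, 0) = (1, 0)

2P = (1, 0)


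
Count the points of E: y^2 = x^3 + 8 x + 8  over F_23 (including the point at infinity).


For each x in F_23, count y with y^2 = x^3 + 8 x + 8 mod 23:
  x = 0: RHS = 8, y in [10, 13]  -> 2 point(s)
  x = 2: RHS = 9, y in [3, 20]  -> 2 point(s)
  x = 3: RHS = 13, y in [6, 17]  -> 2 point(s)
  x = 4: RHS = 12, y in [9, 14]  -> 2 point(s)
  x = 5: RHS = 12, y in [9, 14]  -> 2 point(s)
  x = 7: RHS = 16, y in [4, 19]  -> 2 point(s)
  x = 8: RHS = 9, y in [3, 20]  -> 2 point(s)
  x = 9: RHS = 4, y in [2, 21]  -> 2 point(s)
  x = 11: RHS = 1, y in [1, 22]  -> 2 point(s)
  x = 13: RHS = 9, y in [3, 20]  -> 2 point(s)
  x = 14: RHS = 12, y in [9, 14]  -> 2 point(s)
  x = 16: RHS = 0, y in [0]  -> 1 point(s)
  x = 18: RHS = 4, y in [2, 21]  -> 2 point(s)
  x = 19: RHS = 4, y in [2, 21]  -> 2 point(s)
  x = 20: RHS = 3, y in [7, 16]  -> 2 point(s)
Affine points: 29. Add the point at infinity: total = 30.

#E(F_23) = 30


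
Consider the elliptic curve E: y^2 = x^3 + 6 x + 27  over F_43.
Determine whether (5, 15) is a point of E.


Check whether y^2 = x^3 + 6 x + 27 (mod 43) for (x, y) = (5, 15).
LHS: y^2 = 15^2 mod 43 = 10
RHS: x^3 + 6 x + 27 = 5^3 + 6*5 + 27 mod 43 = 10
LHS = RHS

Yes, on the curve


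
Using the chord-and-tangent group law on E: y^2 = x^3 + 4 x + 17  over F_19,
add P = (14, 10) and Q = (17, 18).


P != Q, so use the chord formula.
s = (y2 - y1) / (x2 - x1) = (8) / (3) mod 19 = 9
x3 = s^2 - x1 - x2 mod 19 = 9^2 - 14 - 17 = 12
y3 = s (x1 - x3) - y1 mod 19 = 9 * (14 - 12) - 10 = 8

P + Q = (12, 8)


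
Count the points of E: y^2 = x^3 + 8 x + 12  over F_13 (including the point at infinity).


For each x in F_13, count y with y^2 = x^3 + 8 x + 12 mod 13:
  x = 0: RHS = 12, y in [5, 8]  -> 2 point(s)
  x = 2: RHS = 10, y in [6, 7]  -> 2 point(s)
  x = 4: RHS = 4, y in [2, 11]  -> 2 point(s)
  x = 6: RHS = 3, y in [4, 9]  -> 2 point(s)
  x = 8: RHS = 3, y in [4, 9]  -> 2 point(s)
  x = 10: RHS = 0, y in [0]  -> 1 point(s)
  x = 11: RHS = 1, y in [1, 12]  -> 2 point(s)
  x = 12: RHS = 3, y in [4, 9]  -> 2 point(s)
Affine points: 15. Add the point at infinity: total = 16.

#E(F_13) = 16


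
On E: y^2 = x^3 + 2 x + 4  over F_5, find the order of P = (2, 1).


Compute successive multiples of P until we hit O:
  1P = (2, 1)
  2P = (0, 3)
  3P = (4, 1)
  4P = (4, 4)
  5P = (0, 2)
  6P = (2, 4)
  7P = O

ord(P) = 7


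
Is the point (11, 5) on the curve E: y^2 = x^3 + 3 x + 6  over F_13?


Check whether y^2 = x^3 + 3 x + 6 (mod 13) for (x, y) = (11, 5).
LHS: y^2 = 5^2 mod 13 = 12
RHS: x^3 + 3 x + 6 = 11^3 + 3*11 + 6 mod 13 = 5
LHS != RHS

No, not on the curve


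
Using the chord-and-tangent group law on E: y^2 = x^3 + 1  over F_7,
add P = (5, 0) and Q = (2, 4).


P != Q, so use the chord formula.
s = (y2 - y1) / (x2 - x1) = (4) / (4) mod 7 = 1
x3 = s^2 - x1 - x2 mod 7 = 1^2 - 5 - 2 = 1
y3 = s (x1 - x3) - y1 mod 7 = 1 * (5 - 1) - 0 = 4

P + Q = (1, 4)


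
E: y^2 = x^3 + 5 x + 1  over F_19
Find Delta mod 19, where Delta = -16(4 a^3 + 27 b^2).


4 a^3 + 27 b^2 = 4*5^3 + 27*1^2 = 500 + 27 = 527
Delta = -16 * (527) = -8432
Delta mod 19 = 4

Delta = 4 (mod 19)


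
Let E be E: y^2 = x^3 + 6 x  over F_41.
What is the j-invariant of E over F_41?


Delta = -16(4 a^3 + 27 b^2) mod 41 = 34
-1728 * (4 a)^3 = -1728 * (4*6)^3 mod 41 = 40
j = 40 * 34^(-1) mod 41 = 6

j = 6 (mod 41)


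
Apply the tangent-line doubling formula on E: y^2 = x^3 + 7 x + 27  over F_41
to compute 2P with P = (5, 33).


Doubling: s = (3 x1^2 + a) / (2 y1)
s = (3*5^2 + 7) / (2*33) mod 41 = 0
x3 = s^2 - 2 x1 mod 41 = 0^2 - 2*5 = 31
y3 = s (x1 - x3) - y1 mod 41 = 0 * (5 - 31) - 33 = 8

2P = (31, 8)


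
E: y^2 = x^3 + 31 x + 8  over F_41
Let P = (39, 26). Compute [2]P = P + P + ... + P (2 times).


k = 2 = 10_2 (binary, LSB first: 01)
Double-and-add from P = (39, 26):
  bit 0 = 0: acc unchanged = O
  bit 1 = 1: acc = O + (2, 18) = (2, 18)

2P = (2, 18)


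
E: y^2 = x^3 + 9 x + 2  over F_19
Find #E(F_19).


For each x in F_19, count y with y^2 = x^3 + 9 x + 2 mod 19:
  x = 2: RHS = 9, y in [3, 16]  -> 2 point(s)
  x = 4: RHS = 7, y in [8, 11]  -> 2 point(s)
  x = 5: RHS = 1, y in [1, 18]  -> 2 point(s)
  x = 6: RHS = 6, y in [5, 14]  -> 2 point(s)
  x = 7: RHS = 9, y in [3, 16]  -> 2 point(s)
  x = 8: RHS = 16, y in [4, 15]  -> 2 point(s)
  x = 10: RHS = 9, y in [3, 16]  -> 2 point(s)
  x = 11: RHS = 7, y in [8, 11]  -> 2 point(s)
  x = 13: RHS = 17, y in [6, 13]  -> 2 point(s)
  x = 15: RHS = 16, y in [4, 15]  -> 2 point(s)
  x = 16: RHS = 5, y in [9, 10]  -> 2 point(s)
  x = 18: RHS = 11, y in [7, 12]  -> 2 point(s)
Affine points: 24. Add the point at infinity: total = 25.

#E(F_19) = 25


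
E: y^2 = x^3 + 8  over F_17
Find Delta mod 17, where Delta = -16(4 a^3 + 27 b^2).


4 a^3 + 27 b^2 = 4*0^3 + 27*8^2 = 0 + 1728 = 1728
Delta = -16 * (1728) = -27648
Delta mod 17 = 11

Delta = 11 (mod 17)


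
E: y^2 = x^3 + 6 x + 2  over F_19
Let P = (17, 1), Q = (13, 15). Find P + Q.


P != Q, so use the chord formula.
s = (y2 - y1) / (x2 - x1) = (14) / (15) mod 19 = 6
x3 = s^2 - x1 - x2 mod 19 = 6^2 - 17 - 13 = 6
y3 = s (x1 - x3) - y1 mod 19 = 6 * (17 - 6) - 1 = 8

P + Q = (6, 8)


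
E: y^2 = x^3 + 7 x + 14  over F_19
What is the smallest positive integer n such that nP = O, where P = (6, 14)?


Compute successive multiples of P until we hit O:
  1P = (6, 14)
  2P = (11, 15)
  3P = (18, 14)
  4P = (14, 5)
  5P = (16, 2)
  6P = (3, 9)
  7P = (17, 12)
  8P = (2, 6)
  ... (continuing to 25P)
  25P = O

ord(P) = 25


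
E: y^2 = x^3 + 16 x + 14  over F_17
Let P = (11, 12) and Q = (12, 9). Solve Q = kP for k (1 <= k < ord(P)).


Enumerate multiples of P until we hit Q = (12, 9):
  1P = (11, 12)
  2P = (8, 12)
  3P = (15, 5)
  4P = (10, 16)
  5P = (12, 9)
Match found at i = 5.

k = 5


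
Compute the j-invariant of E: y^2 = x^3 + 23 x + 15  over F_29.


Delta = -16(4 a^3 + 27 b^2) mod 29 = 28
-1728 * (4 a)^3 = -1728 * (4*23)^3 mod 29 = 21
j = 21 * 28^(-1) mod 29 = 8

j = 8 (mod 29)


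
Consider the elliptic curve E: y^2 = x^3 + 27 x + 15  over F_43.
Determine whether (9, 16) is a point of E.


Check whether y^2 = x^3 + 27 x + 15 (mod 43) for (x, y) = (9, 16).
LHS: y^2 = 16^2 mod 43 = 41
RHS: x^3 + 27 x + 15 = 9^3 + 27*9 + 15 mod 43 = 41
LHS = RHS

Yes, on the curve


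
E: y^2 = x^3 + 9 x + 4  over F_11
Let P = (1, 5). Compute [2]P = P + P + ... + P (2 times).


k = 2 = 10_2 (binary, LSB first: 01)
Double-and-add from P = (1, 5):
  bit 0 = 0: acc unchanged = O
  bit 1 = 1: acc = O + (10, 4) = (10, 4)

2P = (10, 4)


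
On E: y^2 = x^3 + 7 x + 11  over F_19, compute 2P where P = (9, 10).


Doubling: s = (3 x1^2 + a) / (2 y1)
s = (3*9^2 + 7) / (2*10) mod 19 = 3
x3 = s^2 - 2 x1 mod 19 = 3^2 - 2*9 = 10
y3 = s (x1 - x3) - y1 mod 19 = 3 * (9 - 10) - 10 = 6

2P = (10, 6)


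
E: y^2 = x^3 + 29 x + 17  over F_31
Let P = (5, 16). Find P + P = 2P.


Doubling: s = (3 x1^2 + a) / (2 y1)
s = (3*5^2 + 29) / (2*16) mod 31 = 11
x3 = s^2 - 2 x1 mod 31 = 11^2 - 2*5 = 18
y3 = s (x1 - x3) - y1 mod 31 = 11 * (5 - 18) - 16 = 27

2P = (18, 27)


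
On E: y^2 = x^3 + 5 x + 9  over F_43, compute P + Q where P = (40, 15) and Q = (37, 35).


P != Q, so use the chord formula.
s = (y2 - y1) / (x2 - x1) = (20) / (40) mod 43 = 22
x3 = s^2 - x1 - x2 mod 43 = 22^2 - 40 - 37 = 20
y3 = s (x1 - x3) - y1 mod 43 = 22 * (40 - 20) - 15 = 38

P + Q = (20, 38)


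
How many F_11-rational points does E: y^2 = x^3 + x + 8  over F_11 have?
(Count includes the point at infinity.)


For each x in F_11, count y with y^2 = x^3 + 1 x + 8 mod 11:
  x = 3: RHS = 5, y in [4, 7]  -> 2 point(s)
  x = 8: RHS = 0, y in [0]  -> 1 point(s)
  x = 9: RHS = 9, y in [3, 8]  -> 2 point(s)
Affine points: 5. Add the point at infinity: total = 6.

#E(F_11) = 6


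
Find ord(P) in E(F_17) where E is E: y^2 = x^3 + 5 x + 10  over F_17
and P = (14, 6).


Compute successive multiples of P until we hit O:
  1P = (14, 6)
  2P = (15, 14)
  3P = (1, 13)
  4P = (4, 3)
  5P = (3, 16)
  6P = (16, 2)
  7P = (8, 16)
  8P = (11, 6)
  ... (continuing to 23P)
  23P = O

ord(P) = 23


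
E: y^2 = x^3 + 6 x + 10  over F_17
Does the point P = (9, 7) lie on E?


Check whether y^2 = x^3 + 6 x + 10 (mod 17) for (x, y) = (9, 7).
LHS: y^2 = 7^2 mod 17 = 15
RHS: x^3 + 6 x + 10 = 9^3 + 6*9 + 10 mod 17 = 11
LHS != RHS

No, not on the curve


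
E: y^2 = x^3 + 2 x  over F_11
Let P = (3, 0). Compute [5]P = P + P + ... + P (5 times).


k = 5 = 101_2 (binary, LSB first: 101)
Double-and-add from P = (3, 0):
  bit 0 = 1: acc = O + (3, 0) = (3, 0)
  bit 1 = 0: acc unchanged = (3, 0)
  bit 2 = 1: acc = (3, 0) + O = (3, 0)

5P = (3, 0)


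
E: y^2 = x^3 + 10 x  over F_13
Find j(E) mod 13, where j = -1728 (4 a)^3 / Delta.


Delta = -16(4 a^3 + 27 b^2) mod 13 = 12
-1728 * (4 a)^3 = -1728 * (4*10)^3 mod 13 = 1
j = 1 * 12^(-1) mod 13 = 12

j = 12 (mod 13)


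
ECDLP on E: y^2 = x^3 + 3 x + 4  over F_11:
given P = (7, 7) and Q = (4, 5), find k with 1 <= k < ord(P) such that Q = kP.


Enumerate multiples of P until we hit Q = (4, 5):
  1P = (7, 7)
  2P = (0, 2)
  3P = (9, 1)
  4P = (4, 6)
  5P = (5, 1)
  6P = (8, 1)
  7P = (10, 0)
  8P = (8, 10)
  9P = (5, 10)
  10P = (4, 5)
Match found at i = 10.

k = 10


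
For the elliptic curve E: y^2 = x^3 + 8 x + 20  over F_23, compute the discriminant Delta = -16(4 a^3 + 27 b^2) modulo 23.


4 a^3 + 27 b^2 = 4*8^3 + 27*20^2 = 2048 + 10800 = 12848
Delta = -16 * (12848) = -205568
Delta mod 23 = 6

Delta = 6 (mod 23)


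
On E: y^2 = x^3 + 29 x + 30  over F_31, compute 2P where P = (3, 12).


Doubling: s = (3 x1^2 + a) / (2 y1)
s = (3*3^2 + 29) / (2*12) mod 31 = 23
x3 = s^2 - 2 x1 mod 31 = 23^2 - 2*3 = 27
y3 = s (x1 - x3) - y1 mod 31 = 23 * (3 - 27) - 12 = 25

2P = (27, 25)


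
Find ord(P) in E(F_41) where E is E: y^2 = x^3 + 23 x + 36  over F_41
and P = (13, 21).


Compute successive multiples of P until we hit O:
  1P = (13, 21)
  2P = (24, 12)
  3P = (25, 0)
  4P = (24, 29)
  5P = (13, 20)
  6P = O

ord(P) = 6


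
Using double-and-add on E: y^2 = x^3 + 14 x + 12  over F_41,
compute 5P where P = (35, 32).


k = 5 = 101_2 (binary, LSB first: 101)
Double-and-add from P = (35, 32):
  bit 0 = 1: acc = O + (35, 32) = (35, 32)
  bit 1 = 0: acc unchanged = (35, 32)
  bit 2 = 1: acc = (35, 32) + (6, 36) = (32, 10)

5P = (32, 10)


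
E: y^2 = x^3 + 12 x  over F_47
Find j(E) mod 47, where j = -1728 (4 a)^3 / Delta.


Delta = -16(4 a^3 + 27 b^2) mod 47 = 46
-1728 * (4 a)^3 = -1728 * (4*12)^3 mod 47 = 11
j = 11 * 46^(-1) mod 47 = 36

j = 36 (mod 47)


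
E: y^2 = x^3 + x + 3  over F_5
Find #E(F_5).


For each x in F_5, count y with y^2 = x^3 + 1 x + 3 mod 5:
  x = 1: RHS = 0, y in [0]  -> 1 point(s)
  x = 4: RHS = 1, y in [1, 4]  -> 2 point(s)
Affine points: 3. Add the point at infinity: total = 4.

#E(F_5) = 4


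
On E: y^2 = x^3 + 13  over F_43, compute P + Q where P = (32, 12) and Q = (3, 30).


P != Q, so use the chord formula.
s = (y2 - y1) / (x2 - x1) = (18) / (14) mod 43 = 32
x3 = s^2 - x1 - x2 mod 43 = 32^2 - 32 - 3 = 0
y3 = s (x1 - x3) - y1 mod 43 = 32 * (32 - 0) - 12 = 23

P + Q = (0, 23)


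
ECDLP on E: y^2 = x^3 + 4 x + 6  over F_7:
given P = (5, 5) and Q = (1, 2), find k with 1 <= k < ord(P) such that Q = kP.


Enumerate multiples of P until we hit Q = (1, 2):
  1P = (5, 5)
  2P = (6, 6)
  3P = (4, 3)
  4P = (2, 1)
  5P = (1, 5)
  6P = (1, 2)
Match found at i = 6.

k = 6


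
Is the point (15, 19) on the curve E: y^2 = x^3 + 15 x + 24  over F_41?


Check whether y^2 = x^3 + 15 x + 24 (mod 41) for (x, y) = (15, 19).
LHS: y^2 = 19^2 mod 41 = 33
RHS: x^3 + 15 x + 24 = 15^3 + 15*15 + 24 mod 41 = 16
LHS != RHS

No, not on the curve


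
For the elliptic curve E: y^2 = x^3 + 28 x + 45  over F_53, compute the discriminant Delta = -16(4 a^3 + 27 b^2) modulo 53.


4 a^3 + 27 b^2 = 4*28^3 + 27*45^2 = 87808 + 54675 = 142483
Delta = -16 * (142483) = -2279728
Delta mod 53 = 14

Delta = 14 (mod 53)


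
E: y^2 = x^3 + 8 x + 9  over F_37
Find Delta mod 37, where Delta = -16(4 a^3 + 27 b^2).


4 a^3 + 27 b^2 = 4*8^3 + 27*9^2 = 2048 + 2187 = 4235
Delta = -16 * (4235) = -67760
Delta mod 37 = 24

Delta = 24 (mod 37)


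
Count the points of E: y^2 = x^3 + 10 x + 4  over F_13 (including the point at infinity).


For each x in F_13, count y with y^2 = x^3 + 10 x + 4 mod 13:
  x = 0: RHS = 4, y in [2, 11]  -> 2 point(s)
  x = 3: RHS = 9, y in [3, 10]  -> 2 point(s)
  x = 4: RHS = 4, y in [2, 11]  -> 2 point(s)
  x = 5: RHS = 10, y in [6, 7]  -> 2 point(s)
  x = 7: RHS = 1, y in [1, 12]  -> 2 point(s)
  x = 9: RHS = 4, y in [2, 11]  -> 2 point(s)
  x = 10: RHS = 12, y in [5, 8]  -> 2 point(s)
Affine points: 14. Add the point at infinity: total = 15.

#E(F_13) = 15


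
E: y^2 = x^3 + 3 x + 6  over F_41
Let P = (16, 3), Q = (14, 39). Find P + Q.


P != Q, so use the chord formula.
s = (y2 - y1) / (x2 - x1) = (36) / (39) mod 41 = 23
x3 = s^2 - x1 - x2 mod 41 = 23^2 - 16 - 14 = 7
y3 = s (x1 - x3) - y1 mod 41 = 23 * (16 - 7) - 3 = 40

P + Q = (7, 40)


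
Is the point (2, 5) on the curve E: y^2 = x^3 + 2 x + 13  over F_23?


Check whether y^2 = x^3 + 2 x + 13 (mod 23) for (x, y) = (2, 5).
LHS: y^2 = 5^2 mod 23 = 2
RHS: x^3 + 2 x + 13 = 2^3 + 2*2 + 13 mod 23 = 2
LHS = RHS

Yes, on the curve


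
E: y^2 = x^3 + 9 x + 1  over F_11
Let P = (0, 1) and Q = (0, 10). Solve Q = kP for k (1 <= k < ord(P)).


Enumerate multiples of P until we hit Q = (0, 10):
  1P = (0, 1)
  2P = (1, 0)
  3P = (0, 10)
Match found at i = 3.

k = 3


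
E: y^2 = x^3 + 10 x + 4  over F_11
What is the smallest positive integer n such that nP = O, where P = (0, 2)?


Compute successive multiples of P until we hit O:
  1P = (0, 2)
  2P = (9, 3)
  3P = (5, 6)
  4P = (4, 8)
  5P = (1, 2)
  6P = (10, 9)
  7P = (6, 7)
  8P = (6, 4)
  ... (continuing to 15P)
  15P = O

ord(P) = 15


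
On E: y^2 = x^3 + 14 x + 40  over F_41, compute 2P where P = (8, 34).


k = 2 = 10_2 (binary, LSB first: 01)
Double-and-add from P = (8, 34):
  bit 0 = 0: acc unchanged = O
  bit 1 = 1: acc = O + (34, 3) = (34, 3)

2P = (34, 3)


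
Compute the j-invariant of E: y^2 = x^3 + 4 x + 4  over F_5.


Delta = -16(4 a^3 + 27 b^2) mod 5 = 2
-1728 * (4 a)^3 = -1728 * (4*4)^3 mod 5 = 2
j = 2 * 2^(-1) mod 5 = 1

j = 1 (mod 5)


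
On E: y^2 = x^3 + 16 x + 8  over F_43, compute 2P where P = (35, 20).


Doubling: s = (3 x1^2 + a) / (2 y1)
s = (3*35^2 + 16) / (2*20) mod 43 = 31
x3 = s^2 - 2 x1 mod 43 = 31^2 - 2*35 = 31
y3 = s (x1 - x3) - y1 mod 43 = 31 * (35 - 31) - 20 = 18

2P = (31, 18)


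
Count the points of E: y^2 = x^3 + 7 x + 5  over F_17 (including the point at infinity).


For each x in F_17, count y with y^2 = x^3 + 7 x + 5 mod 17:
  x = 1: RHS = 13, y in [8, 9]  -> 2 point(s)
  x = 3: RHS = 2, y in [6, 11]  -> 2 point(s)
  x = 6: RHS = 8, y in [5, 12]  -> 2 point(s)
  x = 9: RHS = 15, y in [7, 10]  -> 2 point(s)
  x = 10: RHS = 4, y in [2, 15]  -> 2 point(s)
  x = 11: RHS = 2, y in [6, 11]  -> 2 point(s)
  x = 12: RHS = 15, y in [7, 10]  -> 2 point(s)
  x = 13: RHS = 15, y in [7, 10]  -> 2 point(s)
  x = 14: RHS = 8, y in [5, 12]  -> 2 point(s)
  x = 15: RHS = 0, y in [0]  -> 1 point(s)
Affine points: 19. Add the point at infinity: total = 20.

#E(F_17) = 20


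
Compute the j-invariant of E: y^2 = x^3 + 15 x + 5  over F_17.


Delta = -16(4 a^3 + 27 b^2) mod 17 = 14
-1728 * (4 a)^3 = -1728 * (4*15)^3 mod 17 = 5
j = 5 * 14^(-1) mod 17 = 4

j = 4 (mod 17)


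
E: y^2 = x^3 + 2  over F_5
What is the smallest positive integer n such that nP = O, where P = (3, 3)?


Compute successive multiples of P until we hit O:
  1P = (3, 3)
  2P = (3, 2)
  3P = O

ord(P) = 3


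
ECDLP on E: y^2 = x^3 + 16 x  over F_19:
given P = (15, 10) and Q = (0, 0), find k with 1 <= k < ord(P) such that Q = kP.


Enumerate multiples of P until we hit Q = (0, 0):
  1P = (15, 10)
  2P = (0, 0)
Match found at i = 2.

k = 2


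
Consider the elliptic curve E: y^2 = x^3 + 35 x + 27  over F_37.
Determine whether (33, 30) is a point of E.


Check whether y^2 = x^3 + 35 x + 27 (mod 37) for (x, y) = (33, 30).
LHS: y^2 = 30^2 mod 37 = 12
RHS: x^3 + 35 x + 27 = 33^3 + 35*33 + 27 mod 37 = 8
LHS != RHS

No, not on the curve


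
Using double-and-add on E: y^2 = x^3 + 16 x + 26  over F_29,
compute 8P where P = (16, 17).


k = 8 = 1000_2 (binary, LSB first: 0001)
Double-and-add from P = (16, 17):
  bit 0 = 0: acc unchanged = O
  bit 1 = 0: acc unchanged = O
  bit 2 = 0: acc unchanged = O
  bit 3 = 1: acc = O + (13, 16) = (13, 16)

8P = (13, 16)


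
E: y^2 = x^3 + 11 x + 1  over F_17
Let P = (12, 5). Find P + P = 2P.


Doubling: s = (3 x1^2 + a) / (2 y1)
s = (3*12^2 + 11) / (2*5) mod 17 = 12
x3 = s^2 - 2 x1 mod 17 = 12^2 - 2*12 = 1
y3 = s (x1 - x3) - y1 mod 17 = 12 * (12 - 1) - 5 = 8

2P = (1, 8)


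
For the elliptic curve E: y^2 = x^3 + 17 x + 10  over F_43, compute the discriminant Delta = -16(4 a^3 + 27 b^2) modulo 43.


4 a^3 + 27 b^2 = 4*17^3 + 27*10^2 = 19652 + 2700 = 22352
Delta = -16 * (22352) = -357632
Delta mod 43 = 42

Delta = 42 (mod 43)


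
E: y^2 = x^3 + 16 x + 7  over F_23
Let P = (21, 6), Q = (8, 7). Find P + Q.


P != Q, so use the chord formula.
s = (y2 - y1) / (x2 - x1) = (1) / (10) mod 23 = 7
x3 = s^2 - x1 - x2 mod 23 = 7^2 - 21 - 8 = 20
y3 = s (x1 - x3) - y1 mod 23 = 7 * (21 - 20) - 6 = 1

P + Q = (20, 1)


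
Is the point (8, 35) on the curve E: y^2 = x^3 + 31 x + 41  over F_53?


Check whether y^2 = x^3 + 31 x + 41 (mod 53) for (x, y) = (8, 35).
LHS: y^2 = 35^2 mod 53 = 6
RHS: x^3 + 31 x + 41 = 8^3 + 31*8 + 41 mod 53 = 6
LHS = RHS

Yes, on the curve


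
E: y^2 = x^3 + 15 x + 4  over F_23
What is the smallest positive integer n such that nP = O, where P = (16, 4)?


Compute successive multiples of P until we hit O:
  1P = (16, 4)
  2P = (0, 21)
  3P = (19, 15)
  4P = (4, 17)
  5P = (12, 7)
  6P = (20, 22)
  7P = (13, 21)
  8P = (21, 9)
  ... (continuing to 21P)
  21P = O

ord(P) = 21


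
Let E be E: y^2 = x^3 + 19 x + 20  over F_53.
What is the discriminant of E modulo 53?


4 a^3 + 27 b^2 = 4*19^3 + 27*20^2 = 27436 + 10800 = 38236
Delta = -16 * (38236) = -611776
Delta mod 53 = 3

Delta = 3 (mod 53)


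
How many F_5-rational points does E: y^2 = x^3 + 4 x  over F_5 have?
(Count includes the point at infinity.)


For each x in F_5, count y with y^2 = x^3 + 4 x + 0 mod 5:
  x = 0: RHS = 0, y in [0]  -> 1 point(s)
  x = 1: RHS = 0, y in [0]  -> 1 point(s)
  x = 2: RHS = 1, y in [1, 4]  -> 2 point(s)
  x = 3: RHS = 4, y in [2, 3]  -> 2 point(s)
  x = 4: RHS = 0, y in [0]  -> 1 point(s)
Affine points: 7. Add the point at infinity: total = 8.

#E(F_5) = 8


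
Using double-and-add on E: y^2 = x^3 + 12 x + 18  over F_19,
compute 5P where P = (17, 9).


k = 5 = 101_2 (binary, LSB first: 101)
Double-and-add from P = (17, 9):
  bit 0 = 1: acc = O + (17, 9) = (17, 9)
  bit 1 = 0: acc unchanged = (17, 9)
  bit 2 = 1: acc = (17, 9) + (10, 6) = (17, 10)

5P = (17, 10)


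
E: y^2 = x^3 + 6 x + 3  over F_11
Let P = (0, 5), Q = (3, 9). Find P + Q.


P != Q, so use the chord formula.
s = (y2 - y1) / (x2 - x1) = (4) / (3) mod 11 = 5
x3 = s^2 - x1 - x2 mod 11 = 5^2 - 0 - 3 = 0
y3 = s (x1 - x3) - y1 mod 11 = 5 * (0 - 0) - 5 = 6

P + Q = (0, 6)


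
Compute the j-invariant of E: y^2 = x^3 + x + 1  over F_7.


Delta = -16(4 a^3 + 27 b^2) mod 7 = 1
-1728 * (4 a)^3 = -1728 * (4*1)^3 mod 7 = 1
j = 1 * 1^(-1) mod 7 = 1

j = 1 (mod 7)


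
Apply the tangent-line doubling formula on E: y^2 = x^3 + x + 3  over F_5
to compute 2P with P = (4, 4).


Doubling: s = (3 x1^2 + a) / (2 y1)
s = (3*4^2 + 1) / (2*4) mod 5 = 3
x3 = s^2 - 2 x1 mod 5 = 3^2 - 2*4 = 1
y3 = s (x1 - x3) - y1 mod 5 = 3 * (4 - 1) - 4 = 0

2P = (1, 0)


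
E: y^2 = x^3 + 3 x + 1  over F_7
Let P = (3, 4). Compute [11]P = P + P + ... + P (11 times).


k = 11 = 1011_2 (binary, LSB first: 1101)
Double-and-add from P = (3, 4):
  bit 0 = 1: acc = O + (3, 4) = (3, 4)
  bit 1 = 1: acc = (3, 4) + (5, 6) = (0, 6)
  bit 2 = 0: acc unchanged = (0, 6)
  bit 3 = 1: acc = (0, 6) + (6, 2) = (3, 3)

11P = (3, 3)


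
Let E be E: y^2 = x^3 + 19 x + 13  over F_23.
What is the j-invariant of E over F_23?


Delta = -16(4 a^3 + 27 b^2) mod 23 = 19
-1728 * (4 a)^3 = -1728 * (4*19)^3 mod 23 = 6
j = 6 * 19^(-1) mod 23 = 10

j = 10 (mod 23)


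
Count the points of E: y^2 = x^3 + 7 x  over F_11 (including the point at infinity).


For each x in F_11, count y with y^2 = x^3 + 7 x + 0 mod 11:
  x = 0: RHS = 0, y in [0]  -> 1 point(s)
  x = 2: RHS = 0, y in [0]  -> 1 point(s)
  x = 3: RHS = 4, y in [2, 9]  -> 2 point(s)
  x = 4: RHS = 4, y in [2, 9]  -> 2 point(s)
  x = 6: RHS = 5, y in [4, 7]  -> 2 point(s)
  x = 9: RHS = 0, y in [0]  -> 1 point(s)
  x = 10: RHS = 3, y in [5, 6]  -> 2 point(s)
Affine points: 11. Add the point at infinity: total = 12.

#E(F_11) = 12


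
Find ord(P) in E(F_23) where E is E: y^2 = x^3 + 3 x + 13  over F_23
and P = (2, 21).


Compute successive multiples of P until we hit O:
  1P = (2, 21)
  2P = (0, 6)
  3P = (14, 4)
  4P = (13, 8)
  5P = (17, 3)
  6P = (22, 3)
  7P = (12, 11)
  8P = (10, 10)
  ... (continuing to 26P)
  26P = O

ord(P) = 26


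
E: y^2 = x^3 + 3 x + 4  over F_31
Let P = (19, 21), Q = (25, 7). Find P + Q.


P != Q, so use the chord formula.
s = (y2 - y1) / (x2 - x1) = (17) / (6) mod 31 = 8
x3 = s^2 - x1 - x2 mod 31 = 8^2 - 19 - 25 = 20
y3 = s (x1 - x3) - y1 mod 31 = 8 * (19 - 20) - 21 = 2

P + Q = (20, 2)


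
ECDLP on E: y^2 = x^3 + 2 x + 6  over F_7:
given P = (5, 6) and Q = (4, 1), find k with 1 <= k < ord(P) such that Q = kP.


Enumerate multiples of P until we hit Q = (4, 1):
  1P = (5, 6)
  2P = (4, 1)
Match found at i = 2.

k = 2


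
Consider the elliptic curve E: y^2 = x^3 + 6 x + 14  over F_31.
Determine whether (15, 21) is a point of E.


Check whether y^2 = x^3 + 6 x + 14 (mod 31) for (x, y) = (15, 21).
LHS: y^2 = 21^2 mod 31 = 7
RHS: x^3 + 6 x + 14 = 15^3 + 6*15 + 14 mod 31 = 7
LHS = RHS

Yes, on the curve


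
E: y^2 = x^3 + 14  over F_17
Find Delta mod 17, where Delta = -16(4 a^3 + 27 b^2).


4 a^3 + 27 b^2 = 4*0^3 + 27*14^2 = 0 + 5292 = 5292
Delta = -16 * (5292) = -84672
Delta mod 17 = 5

Delta = 5 (mod 17)


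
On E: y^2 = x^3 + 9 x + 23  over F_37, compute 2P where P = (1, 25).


Doubling: s = (3 x1^2 + a) / (2 y1)
s = (3*1^2 + 9) / (2*25) mod 37 = 18
x3 = s^2 - 2 x1 mod 37 = 18^2 - 2*1 = 26
y3 = s (x1 - x3) - y1 mod 37 = 18 * (1 - 26) - 25 = 6

2P = (26, 6)


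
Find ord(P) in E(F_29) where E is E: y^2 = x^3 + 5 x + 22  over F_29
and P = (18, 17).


Compute successive multiples of P until we hit O:
  1P = (18, 17)
  2P = (9, 19)
  3P = (11, 4)
  4P = (7, 20)
  5P = (0, 15)
  6P = (6, 23)
  7P = (27, 2)
  8P = (19, 4)
  ... (continuing to 37P)
  37P = O

ord(P) = 37


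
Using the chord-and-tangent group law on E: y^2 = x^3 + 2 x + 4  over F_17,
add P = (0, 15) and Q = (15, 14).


P != Q, so use the chord formula.
s = (y2 - y1) / (x2 - x1) = (16) / (15) mod 17 = 9
x3 = s^2 - x1 - x2 mod 17 = 9^2 - 0 - 15 = 15
y3 = s (x1 - x3) - y1 mod 17 = 9 * (0 - 15) - 15 = 3

P + Q = (15, 3)


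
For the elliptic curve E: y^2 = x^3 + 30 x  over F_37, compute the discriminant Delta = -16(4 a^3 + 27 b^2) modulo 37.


4 a^3 + 27 b^2 = 4*30^3 + 27*0^2 = 108000 + 0 = 108000
Delta = -16 * (108000) = -1728000
Delta mod 37 = 11

Delta = 11 (mod 37)


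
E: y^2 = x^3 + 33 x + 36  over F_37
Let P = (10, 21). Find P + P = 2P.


Doubling: s = (3 x1^2 + a) / (2 y1)
s = (3*10^2 + 33) / (2*21) mod 37 = 0
x3 = s^2 - 2 x1 mod 37 = 0^2 - 2*10 = 17
y3 = s (x1 - x3) - y1 mod 37 = 0 * (10 - 17) - 21 = 16

2P = (17, 16)


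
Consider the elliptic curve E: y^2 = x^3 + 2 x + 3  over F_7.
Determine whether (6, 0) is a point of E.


Check whether y^2 = x^3 + 2 x + 3 (mod 7) for (x, y) = (6, 0).
LHS: y^2 = 0^2 mod 7 = 0
RHS: x^3 + 2 x + 3 = 6^3 + 2*6 + 3 mod 7 = 0
LHS = RHS

Yes, on the curve


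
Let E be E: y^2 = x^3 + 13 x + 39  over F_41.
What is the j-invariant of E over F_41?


Delta = -16(4 a^3 + 27 b^2) mod 41 = 16
-1728 * (4 a)^3 = -1728 * (4*13)^3 mod 41 = 9
j = 9 * 16^(-1) mod 41 = 39

j = 39 (mod 41)


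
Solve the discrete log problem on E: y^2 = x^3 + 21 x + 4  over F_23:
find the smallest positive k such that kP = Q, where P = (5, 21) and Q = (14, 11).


Enumerate multiples of P until we hit Q = (14, 11):
  1P = (5, 21)
  2P = (14, 11)
Match found at i = 2.

k = 2


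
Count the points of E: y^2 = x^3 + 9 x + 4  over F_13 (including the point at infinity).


For each x in F_13, count y with y^2 = x^3 + 9 x + 4 mod 13:
  x = 0: RHS = 4, y in [2, 11]  -> 2 point(s)
  x = 1: RHS = 1, y in [1, 12]  -> 2 point(s)
  x = 2: RHS = 4, y in [2, 11]  -> 2 point(s)
  x = 4: RHS = 0, y in [0]  -> 1 point(s)
  x = 6: RHS = 1, y in [1, 12]  -> 2 point(s)
  x = 8: RHS = 3, y in [4, 9]  -> 2 point(s)
  x = 11: RHS = 4, y in [2, 11]  -> 2 point(s)
Affine points: 13. Add the point at infinity: total = 14.

#E(F_13) = 14


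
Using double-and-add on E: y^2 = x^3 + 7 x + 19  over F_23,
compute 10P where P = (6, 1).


k = 10 = 1010_2 (binary, LSB first: 0101)
Double-and-add from P = (6, 1):
  bit 0 = 0: acc unchanged = O
  bit 1 = 1: acc = O + (11, 22) = (11, 22)
  bit 2 = 0: acc unchanged = (11, 22)
  bit 3 = 1: acc = (11, 22) + (9, 12) = (5, 8)

10P = (5, 8)


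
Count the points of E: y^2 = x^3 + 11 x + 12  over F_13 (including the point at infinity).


For each x in F_13, count y with y^2 = x^3 + 11 x + 12 mod 13:
  x = 0: RHS = 12, y in [5, 8]  -> 2 point(s)
  x = 2: RHS = 3, y in [4, 9]  -> 2 point(s)
  x = 4: RHS = 3, y in [4, 9]  -> 2 point(s)
  x = 5: RHS = 10, y in [6, 7]  -> 2 point(s)
  x = 7: RHS = 3, y in [4, 9]  -> 2 point(s)
  x = 8: RHS = 1, y in [1, 12]  -> 2 point(s)
  x = 10: RHS = 4, y in [2, 11]  -> 2 point(s)
  x = 12: RHS = 0, y in [0]  -> 1 point(s)
Affine points: 15. Add the point at infinity: total = 16.

#E(F_13) = 16


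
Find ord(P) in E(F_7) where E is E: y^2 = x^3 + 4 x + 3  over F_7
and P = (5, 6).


Compute successive multiples of P until we hit O:
  1P = (5, 6)
  2P = (5, 1)
  3P = O

ord(P) = 3


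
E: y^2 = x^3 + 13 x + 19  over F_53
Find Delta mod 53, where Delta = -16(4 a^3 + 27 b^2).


4 a^3 + 27 b^2 = 4*13^3 + 27*19^2 = 8788 + 9747 = 18535
Delta = -16 * (18535) = -296560
Delta mod 53 = 28

Delta = 28 (mod 53)


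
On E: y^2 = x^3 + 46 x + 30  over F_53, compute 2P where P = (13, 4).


Doubling: s = (3 x1^2 + a) / (2 y1)
s = (3*13^2 + 46) / (2*4) mod 53 = 36
x3 = s^2 - 2 x1 mod 53 = 36^2 - 2*13 = 51
y3 = s (x1 - x3) - y1 mod 53 = 36 * (13 - 51) - 4 = 6

2P = (51, 6)


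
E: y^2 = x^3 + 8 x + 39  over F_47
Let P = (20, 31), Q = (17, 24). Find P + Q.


P != Q, so use the chord formula.
s = (y2 - y1) / (x2 - x1) = (40) / (44) mod 47 = 18
x3 = s^2 - x1 - x2 mod 47 = 18^2 - 20 - 17 = 5
y3 = s (x1 - x3) - y1 mod 47 = 18 * (20 - 5) - 31 = 4

P + Q = (5, 4)


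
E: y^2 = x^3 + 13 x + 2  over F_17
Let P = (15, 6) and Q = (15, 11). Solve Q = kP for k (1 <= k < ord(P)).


Enumerate multiples of P until we hit Q = (15, 11):
  1P = (15, 6)
  2P = (12, 13)
  3P = (3, 0)
  4P = (12, 4)
  5P = (15, 11)
Match found at i = 5.

k = 5


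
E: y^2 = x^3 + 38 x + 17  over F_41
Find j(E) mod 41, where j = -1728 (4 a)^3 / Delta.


Delta = -16(4 a^3 + 27 b^2) mod 41 = 3
-1728 * (4 a)^3 = -1728 * (4*38)^3 mod 41 = 36
j = 36 * 3^(-1) mod 41 = 12

j = 12 (mod 41)


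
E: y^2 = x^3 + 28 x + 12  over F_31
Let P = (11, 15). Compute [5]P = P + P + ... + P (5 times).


k = 5 = 101_2 (binary, LSB first: 101)
Double-and-add from P = (11, 15):
  bit 0 = 1: acc = O + (11, 15) = (11, 15)
  bit 1 = 0: acc unchanged = (11, 15)
  bit 2 = 1: acc = (11, 15) + (13, 0) = (9, 1)

5P = (9, 1)


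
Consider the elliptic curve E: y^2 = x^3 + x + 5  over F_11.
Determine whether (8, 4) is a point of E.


Check whether y^2 = x^3 + 1 x + 5 (mod 11) for (x, y) = (8, 4).
LHS: y^2 = 4^2 mod 11 = 5
RHS: x^3 + 1 x + 5 = 8^3 + 1*8 + 5 mod 11 = 8
LHS != RHS

No, not on the curve


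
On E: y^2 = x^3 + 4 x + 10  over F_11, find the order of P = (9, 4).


Compute successive multiples of P until we hit O:
  1P = (9, 4)
  2P = (8, 9)
  3P = (8, 2)
  4P = (9, 7)
  5P = O

ord(P) = 5


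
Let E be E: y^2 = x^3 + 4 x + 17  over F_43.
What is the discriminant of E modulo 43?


4 a^3 + 27 b^2 = 4*4^3 + 27*17^2 = 256 + 7803 = 8059
Delta = -16 * (8059) = -128944
Delta mod 43 = 13

Delta = 13 (mod 43)


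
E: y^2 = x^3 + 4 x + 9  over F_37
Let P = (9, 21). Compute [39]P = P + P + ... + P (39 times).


k = 39 = 100111_2 (binary, LSB first: 111001)
Double-and-add from P = (9, 21):
  bit 0 = 1: acc = O + (9, 21) = (9, 21)
  bit 1 = 1: acc = (9, 21) + (7, 26) = (18, 20)
  bit 2 = 1: acc = (18, 20) + (26, 22) = (0, 3)
  bit 3 = 0: acc unchanged = (0, 3)
  bit 4 = 0: acc unchanged = (0, 3)
  bit 5 = 1: acc = (0, 3) + (35, 20) = (28, 13)

39P = (28, 13)


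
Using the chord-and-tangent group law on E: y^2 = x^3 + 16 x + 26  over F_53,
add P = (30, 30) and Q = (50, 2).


P != Q, so use the chord formula.
s = (y2 - y1) / (x2 - x1) = (25) / (20) mod 53 = 41
x3 = s^2 - x1 - x2 mod 53 = 41^2 - 30 - 50 = 11
y3 = s (x1 - x3) - y1 mod 53 = 41 * (30 - 11) - 30 = 7

P + Q = (11, 7)


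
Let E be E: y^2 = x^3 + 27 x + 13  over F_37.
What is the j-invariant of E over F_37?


Delta = -16(4 a^3 + 27 b^2) mod 37 = 20
-1728 * (4 a)^3 = -1728 * (4*27)^3 mod 37 = 36
j = 36 * 20^(-1) mod 37 = 24

j = 24 (mod 37)


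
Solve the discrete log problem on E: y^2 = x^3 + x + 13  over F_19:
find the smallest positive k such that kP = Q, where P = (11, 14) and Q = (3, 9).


Enumerate multiples of P until we hit Q = (3, 9):
  1P = (11, 14)
  2P = (14, 4)
  3P = (3, 10)
  4P = (10, 15)
  5P = (18, 12)
  6P = (18, 7)
  7P = (10, 4)
  8P = (3, 9)
Match found at i = 8.

k = 8


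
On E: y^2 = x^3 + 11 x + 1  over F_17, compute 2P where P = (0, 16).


Doubling: s = (3 x1^2 + a) / (2 y1)
s = (3*0^2 + 11) / (2*16) mod 17 = 3
x3 = s^2 - 2 x1 mod 17 = 3^2 - 2*0 = 9
y3 = s (x1 - x3) - y1 mod 17 = 3 * (0 - 9) - 16 = 8

2P = (9, 8)


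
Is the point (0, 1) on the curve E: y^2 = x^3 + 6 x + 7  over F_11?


Check whether y^2 = x^3 + 6 x + 7 (mod 11) for (x, y) = (0, 1).
LHS: y^2 = 1^2 mod 11 = 1
RHS: x^3 + 6 x + 7 = 0^3 + 6*0 + 7 mod 11 = 7
LHS != RHS

No, not on the curve


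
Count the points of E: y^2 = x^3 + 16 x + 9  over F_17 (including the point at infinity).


For each x in F_17, count y with y^2 = x^3 + 16 x + 9 mod 17:
  x = 0: RHS = 9, y in [3, 14]  -> 2 point(s)
  x = 1: RHS = 9, y in [3, 14]  -> 2 point(s)
  x = 2: RHS = 15, y in [7, 10]  -> 2 point(s)
  x = 3: RHS = 16, y in [4, 13]  -> 2 point(s)
  x = 4: RHS = 1, y in [1, 16]  -> 2 point(s)
  x = 6: RHS = 15, y in [7, 10]  -> 2 point(s)
  x = 9: RHS = 15, y in [7, 10]  -> 2 point(s)
  x = 10: RHS = 13, y in [8, 9]  -> 2 point(s)
  x = 12: RHS = 8, y in [5, 12]  -> 2 point(s)
  x = 13: RHS = 0, y in [0]  -> 1 point(s)
  x = 14: RHS = 2, y in [6, 11]  -> 2 point(s)
  x = 16: RHS = 9, y in [3, 14]  -> 2 point(s)
Affine points: 23. Add the point at infinity: total = 24.

#E(F_17) = 24


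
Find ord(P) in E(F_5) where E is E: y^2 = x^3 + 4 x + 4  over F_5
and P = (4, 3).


Compute successive multiples of P until we hit O:
  1P = (4, 3)
  2P = (1, 3)
  3P = (0, 2)
  4P = (2, 0)
  5P = (0, 3)
  6P = (1, 2)
  7P = (4, 2)
  8P = O

ord(P) = 8


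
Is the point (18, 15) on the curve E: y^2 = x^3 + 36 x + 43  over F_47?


Check whether y^2 = x^3 + 36 x + 43 (mod 47) for (x, y) = (18, 15).
LHS: y^2 = 15^2 mod 47 = 37
RHS: x^3 + 36 x + 43 = 18^3 + 36*18 + 43 mod 47 = 37
LHS = RHS

Yes, on the curve


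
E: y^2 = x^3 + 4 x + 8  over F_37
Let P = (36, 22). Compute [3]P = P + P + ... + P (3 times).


k = 3 = 11_2 (binary, LSB first: 11)
Double-and-add from P = (36, 22):
  bit 0 = 1: acc = O + (36, 22) = (36, 22)
  bit 1 = 1: acc = (36, 22) + (3, 11) = (31, 29)

3P = (31, 29)


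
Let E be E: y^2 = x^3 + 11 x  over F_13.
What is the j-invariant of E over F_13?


Delta = -16(4 a^3 + 27 b^2) mod 13 = 5
-1728 * (4 a)^3 = -1728 * (4*11)^3 mod 13 = 8
j = 8 * 5^(-1) mod 13 = 12

j = 12 (mod 13)


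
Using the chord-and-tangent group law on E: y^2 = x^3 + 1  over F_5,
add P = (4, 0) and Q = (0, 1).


P != Q, so use the chord formula.
s = (y2 - y1) / (x2 - x1) = (1) / (1) mod 5 = 1
x3 = s^2 - x1 - x2 mod 5 = 1^2 - 4 - 0 = 2
y3 = s (x1 - x3) - y1 mod 5 = 1 * (4 - 2) - 0 = 2

P + Q = (2, 2)


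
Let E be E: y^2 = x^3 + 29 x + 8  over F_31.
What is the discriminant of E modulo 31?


4 a^3 + 27 b^2 = 4*29^3 + 27*8^2 = 97556 + 1728 = 99284
Delta = -16 * (99284) = -1588544
Delta mod 31 = 20

Delta = 20 (mod 31)


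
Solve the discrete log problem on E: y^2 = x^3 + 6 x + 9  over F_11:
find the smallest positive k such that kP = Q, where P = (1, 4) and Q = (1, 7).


Enumerate multiples of P until we hit Q = (1, 7):
  1P = (1, 4)
  2P = (7, 3)
  3P = (7, 8)
  4P = (1, 7)
Match found at i = 4.

k = 4


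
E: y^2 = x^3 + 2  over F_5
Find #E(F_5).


For each x in F_5, count y with y^2 = x^3 + 0 x + 2 mod 5:
  x = 2: RHS = 0, y in [0]  -> 1 point(s)
  x = 3: RHS = 4, y in [2, 3]  -> 2 point(s)
  x = 4: RHS = 1, y in [1, 4]  -> 2 point(s)
Affine points: 5. Add the point at infinity: total = 6.

#E(F_5) = 6


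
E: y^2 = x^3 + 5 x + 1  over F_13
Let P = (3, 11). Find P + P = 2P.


Doubling: s = (3 x1^2 + a) / (2 y1)
s = (3*3^2 + 5) / (2*11) mod 13 = 5
x3 = s^2 - 2 x1 mod 13 = 5^2 - 2*3 = 6
y3 = s (x1 - x3) - y1 mod 13 = 5 * (3 - 6) - 11 = 0

2P = (6, 0)


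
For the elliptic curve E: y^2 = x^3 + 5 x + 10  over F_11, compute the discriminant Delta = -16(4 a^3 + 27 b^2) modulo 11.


4 a^3 + 27 b^2 = 4*5^3 + 27*10^2 = 500 + 2700 = 3200
Delta = -16 * (3200) = -51200
Delta mod 11 = 5

Delta = 5 (mod 11)


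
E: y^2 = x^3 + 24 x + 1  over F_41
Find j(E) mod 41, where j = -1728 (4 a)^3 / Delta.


Delta = -16(4 a^3 + 27 b^2) mod 41 = 22
-1728 * (4 a)^3 = -1728 * (4*24)^3 mod 41 = 18
j = 18 * 22^(-1) mod 41 = 12

j = 12 (mod 41)


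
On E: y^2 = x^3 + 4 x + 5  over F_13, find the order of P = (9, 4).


Compute successive multiples of P until we hit O:
  1P = (9, 4)
  2P = (8, 9)
  3P = (8, 4)
  4P = (9, 9)
  5P = O

ord(P) = 5


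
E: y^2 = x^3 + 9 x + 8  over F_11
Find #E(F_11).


For each x in F_11, count y with y^2 = x^3 + 9 x + 8 mod 11:
  x = 2: RHS = 1, y in [1, 10]  -> 2 point(s)
  x = 4: RHS = 9, y in [3, 8]  -> 2 point(s)
  x = 6: RHS = 3, y in [5, 6]  -> 2 point(s)
  x = 8: RHS = 9, y in [3, 8]  -> 2 point(s)
  x = 9: RHS = 4, y in [2, 9]  -> 2 point(s)
  x = 10: RHS = 9, y in [3, 8]  -> 2 point(s)
Affine points: 12. Add the point at infinity: total = 13.

#E(F_11) = 13
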